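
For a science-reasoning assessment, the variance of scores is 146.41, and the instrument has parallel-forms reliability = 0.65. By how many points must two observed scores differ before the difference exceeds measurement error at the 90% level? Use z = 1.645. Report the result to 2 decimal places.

16.65

SD = √146.41 ≈ 12.100
SEM = 12.100 × √(1 − 0.650) = 12.100 × √0.350 ≈ 12.100 × 0.592 ≈ 7.158
SE_diff = √2 × SEM ≈ 10.124
Smallest detectable difference = 1.645×10.124 ≈ 16.653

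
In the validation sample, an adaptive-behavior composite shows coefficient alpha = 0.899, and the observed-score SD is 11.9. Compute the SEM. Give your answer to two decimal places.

The standard error of measurement is 11.900*√(1 − 0.899) ≃ 11.900*0.318 ≃ 3.782.

3.78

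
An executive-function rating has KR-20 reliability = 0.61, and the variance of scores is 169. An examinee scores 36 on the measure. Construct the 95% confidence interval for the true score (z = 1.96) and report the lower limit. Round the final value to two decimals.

SD = √169 ≈ 13.0000
SEM = 13.0000 · √(1 − 0.6100) = 13.0000 · √0.3900 ≈ 13.0000 · 0.6245 ≈ 8.1185
1.96 · SEM ≈ 15.9123
Lower limit = 36 − 15.9123 ≈ 20.0877

20.09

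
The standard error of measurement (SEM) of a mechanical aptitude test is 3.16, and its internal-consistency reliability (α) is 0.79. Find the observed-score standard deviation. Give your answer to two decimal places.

SD = SEM / √(1 − r) = 3.16 / √0.210 ≃ 3.16 / 0.458 ≃ 6.896

6.90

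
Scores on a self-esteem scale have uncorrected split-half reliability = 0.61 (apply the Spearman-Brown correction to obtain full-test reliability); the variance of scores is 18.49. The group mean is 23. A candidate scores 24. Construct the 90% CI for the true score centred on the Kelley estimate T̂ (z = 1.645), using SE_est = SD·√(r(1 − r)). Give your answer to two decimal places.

[20.73, 26.79]

SD = √18.49 = 4.30000
Full-length reliability (Spearman-Brown) = 2(0.61)/(1+0.61) ≈ 0.75776
Estimated true score = 0.75776*24 + (1 − 0.75776)*23 ≈ 23.75776
SE_est = SD * √(r(1 − r)) = 4.30000 * √0.18356 ≈ 4.30000 * 0.42844 ≈ 1.84228
CI = 23.75776 ± 1.645 * 1.84228 → [20.72722, 26.78831]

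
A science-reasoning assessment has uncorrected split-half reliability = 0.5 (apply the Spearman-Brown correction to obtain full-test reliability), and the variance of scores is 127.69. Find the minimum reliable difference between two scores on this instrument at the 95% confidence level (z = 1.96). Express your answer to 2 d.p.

18.08

SD = √127.69 = 11.300
Full-length reliability (Spearman-Brown) = 2(0.5)/(1+0.5) ≃ 0.667
The standard error of measurement is 11.300·√(1 − 0.667) ≃ 11.300·0.577 ≃ 6.524.
SE_diff = √2 · SEM ≃ 9.226
Smallest detectable difference = 1.96·9.226 ≃ 18.084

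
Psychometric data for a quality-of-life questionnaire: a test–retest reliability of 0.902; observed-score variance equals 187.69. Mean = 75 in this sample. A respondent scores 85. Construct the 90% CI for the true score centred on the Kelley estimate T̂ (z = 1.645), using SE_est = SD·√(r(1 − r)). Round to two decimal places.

SD = √187.69 = 13.700
T̂ = r·X + (1 − r)·M = 0.902·85 + 0.098·75 = 76.670 + 7.350 ≈ 84.020
SE_est = 13.700·√[r(1 − r)] ≈ 4.073
CI = 84.020 ± 1.645 · 4.073 → [77.320, 90.720]

[77.32, 90.72]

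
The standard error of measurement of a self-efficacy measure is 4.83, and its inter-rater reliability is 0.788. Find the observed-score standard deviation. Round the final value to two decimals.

10.49

SD = SEM / √(1 − r) = 4.83 / √0.2120 ≈ 4.83 / 0.4604 ≈ 10.4901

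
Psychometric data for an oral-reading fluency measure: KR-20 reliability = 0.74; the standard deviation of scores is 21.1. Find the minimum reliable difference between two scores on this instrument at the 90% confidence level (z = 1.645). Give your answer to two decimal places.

SEM = 21.100×√(1 − 0.740) ≈ 10.759
Standard error of the difference = 10.759·√2 ≈ 15.215
Smallest detectable difference = 1.645×15.215 ≈ 25.029

25.03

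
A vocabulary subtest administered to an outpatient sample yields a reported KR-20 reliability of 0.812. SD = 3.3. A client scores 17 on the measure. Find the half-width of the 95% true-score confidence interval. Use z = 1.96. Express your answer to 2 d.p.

SEM = 3.3000 * √(1 − 0.8120) = 3.3000 * √0.1880 ≈ 3.3000 * 0.4336 ≈ 1.4308
1.96 * SEM ≈ 2.8045

2.80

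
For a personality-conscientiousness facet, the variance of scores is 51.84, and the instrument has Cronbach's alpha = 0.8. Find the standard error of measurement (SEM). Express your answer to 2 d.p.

3.22

SD = √51.84 ≈ 7.200
SEM = 7.200 × √(1 − 0.800) = 7.200 × √0.200 ≈ 7.200 × 0.447 ≈ 3.220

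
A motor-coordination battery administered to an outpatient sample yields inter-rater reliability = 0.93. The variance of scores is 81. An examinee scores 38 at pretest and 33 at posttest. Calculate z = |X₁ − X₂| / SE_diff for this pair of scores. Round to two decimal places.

1.48

σ = 81^(1/2) = 9.0000
SEM = 9.0000*√(1 − 0.9300) ≈ 2.3812
SE_diff = SEM * √2 ≈ 2.3812 * 1.4142 ≈ 3.3675
z = 5 / 3.3675 ≈ 1.4848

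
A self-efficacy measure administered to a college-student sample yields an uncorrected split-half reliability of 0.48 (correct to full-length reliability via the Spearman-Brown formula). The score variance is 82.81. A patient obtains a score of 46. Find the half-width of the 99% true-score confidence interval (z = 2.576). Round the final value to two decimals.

13.89

σ = 82.81^(1/2) = 9.10000
Spearman-Brown: r = 2(0.48) / (1 + 0.48) = 0.96000 / 1.48000 ≈ 0.64865
SEM = 9.10000*√(1 − 0.64865) ≈ 5.39402
Margin = 2.576 * 5.39402 ≈ 13.89498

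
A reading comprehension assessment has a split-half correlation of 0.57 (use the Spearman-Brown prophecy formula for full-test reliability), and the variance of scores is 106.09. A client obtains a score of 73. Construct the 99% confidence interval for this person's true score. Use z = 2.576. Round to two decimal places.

σ = 106.09^(1/2) = 10.3000
Full-length reliability (Spearman-Brown) = 2(0.57)/(1+0.57) ≃ 0.7261
SEM = 10.3000 × √(1 − 0.7261) = 10.3000 × √0.2739 ≃ 10.3000 × 0.5233 ≃ 5.3904
Half-width = 2.576×5.3904 ≃ 13.8857
CI = 73 ± 13.8857 → [59.1143, 86.8857]

[59.11, 86.89]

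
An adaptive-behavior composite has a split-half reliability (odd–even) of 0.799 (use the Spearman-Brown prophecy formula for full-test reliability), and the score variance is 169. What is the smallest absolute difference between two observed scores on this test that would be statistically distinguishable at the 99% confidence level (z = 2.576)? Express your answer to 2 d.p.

SD = √169 = 13.000
Full-length reliability (Spearman-Brown) = 2(0.799)/(1+0.799) ≈ 0.888
SEM = 13.000 * √(1 − 0.888) = 13.000 * √0.112 ≈ 13.000 * 0.334 ≈ 4.345
SE_diff = SEM * √2 ≈ 4.345 * 1.414 ≈ 6.145
Minimum reliable difference = 2.576 * SE_diff ≈ 2.576 * 6.145 ≈ 15.830

15.83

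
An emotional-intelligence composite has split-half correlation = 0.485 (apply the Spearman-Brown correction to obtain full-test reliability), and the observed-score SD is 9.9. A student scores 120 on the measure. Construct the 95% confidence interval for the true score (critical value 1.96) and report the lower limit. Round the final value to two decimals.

r_full = 2·0.485 / (1 + 0.485) ≈ 0.653
SEM = 9.900 · √(1 − 0.653) = 9.900 · √0.347 ≈ 9.900 · 0.589 ≈ 5.830
1.96 · SEM ≈ 11.427
Lower limit = 120 − 11.427 ≈ 108.573

108.57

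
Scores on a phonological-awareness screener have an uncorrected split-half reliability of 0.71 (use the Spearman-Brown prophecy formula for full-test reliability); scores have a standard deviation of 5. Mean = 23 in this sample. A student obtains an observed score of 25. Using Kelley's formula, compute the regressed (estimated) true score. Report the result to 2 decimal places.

Full-length reliability (Spearman-Brown) = 2(0.71)/(1+0.71) ≈ 0.830
Estimated true score = 0.830×25 + (1 − 0.830)×23 ≈ 24.661

24.66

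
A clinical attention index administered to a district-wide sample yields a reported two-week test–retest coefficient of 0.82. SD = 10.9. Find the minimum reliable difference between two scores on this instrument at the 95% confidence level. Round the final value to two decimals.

12.82

SEM = 10.9000*√(1 − 0.8200) ≈ 4.6245
SE_diff = SEM * √2 ≈ 4.6245 * 1.4142 ≈ 6.5400
Minimum reliable difference = 1.96 * SE_diff ≈ 1.96 * 6.5400 ≈ 12.8184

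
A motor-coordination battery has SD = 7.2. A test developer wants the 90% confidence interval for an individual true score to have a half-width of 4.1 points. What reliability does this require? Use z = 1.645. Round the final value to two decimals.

0.88

Required SEM = 4.1 / 1.645 ≃ 2.4924
r = 1 − (2.4924/7.2)² ≃ 1 − 0.1198 ≃ 0.8802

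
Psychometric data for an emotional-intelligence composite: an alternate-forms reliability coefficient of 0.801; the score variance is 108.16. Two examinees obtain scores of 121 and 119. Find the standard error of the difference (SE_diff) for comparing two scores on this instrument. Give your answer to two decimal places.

6.56

SD = √108.16 ≈ 10.400
SEM = 10.400 × √(1 − 0.801) = 10.400 × √0.199 ≈ 10.400 × 0.446 ≈ 4.639
SE_diff = √2 × SEM ≈ 6.561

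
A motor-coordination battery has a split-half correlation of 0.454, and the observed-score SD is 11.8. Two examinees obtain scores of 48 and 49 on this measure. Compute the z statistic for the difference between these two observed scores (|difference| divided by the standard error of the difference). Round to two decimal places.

0.10

Full-length reliability (Spearman-Brown) = 2(0.454)/(1+0.454) ≃ 0.624
SEM = 11.800 · √(1 − 0.624) = 11.800 · √0.376 ≃ 11.800 · 0.613 ≃ 7.231
Standard error of the difference = 7.231·√2 ≃ 10.226
z = |48 − 49| / 10.226 = 1 / 10.226 ≃ 0.098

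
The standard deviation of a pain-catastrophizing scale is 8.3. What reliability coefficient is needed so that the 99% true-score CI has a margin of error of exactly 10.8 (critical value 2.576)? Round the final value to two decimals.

0.74

SEM needed = half-width / z = 10.8/2.576 ≈ 4.1925
r = 1 − (4.1925/8.3)² ≈ 1 − 0.2552 ≈ 0.7448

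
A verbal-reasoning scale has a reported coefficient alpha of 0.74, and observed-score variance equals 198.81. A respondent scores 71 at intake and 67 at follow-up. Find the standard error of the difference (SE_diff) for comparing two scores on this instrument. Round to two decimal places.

10.17

σ = 198.81^(1/2) = 14.1000
SEM = 14.1000 · √(1 − 0.7400) = 14.1000 · √0.2600 ≃ 14.1000 · 0.5099 ≃ 7.1896
SE_diff = √2 · SEM ≃ 10.1677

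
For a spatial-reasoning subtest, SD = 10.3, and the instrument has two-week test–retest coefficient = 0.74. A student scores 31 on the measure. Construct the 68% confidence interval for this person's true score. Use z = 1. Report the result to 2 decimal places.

[25.75, 36.25]

The standard error of measurement is 10.30000×√(1 − 0.74000) ≈ 10.30000×0.50990 ≈ 5.25199.
1 × SEM ≈ 5.25199
68% CI: 31 ± 5.25199 = [25.74801, 36.25199]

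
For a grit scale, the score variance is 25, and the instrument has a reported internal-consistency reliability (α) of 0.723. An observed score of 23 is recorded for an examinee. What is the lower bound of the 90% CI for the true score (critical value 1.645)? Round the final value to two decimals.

18.67

SD = √25 ≈ 5.000
SEM = 5.000 × √(1 − 0.723) = 5.000 × √0.277 ≈ 5.000 × 0.526 ≈ 2.632
Margin = 1.645 × 2.632 ≈ 4.329
Lower limit = 23 − 4.329 ≈ 18.671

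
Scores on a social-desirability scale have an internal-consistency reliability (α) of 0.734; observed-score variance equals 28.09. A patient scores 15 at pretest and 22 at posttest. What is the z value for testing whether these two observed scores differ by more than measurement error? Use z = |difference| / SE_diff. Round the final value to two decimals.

1.81

SD = √28.09 = 5.300
The standard error of measurement is 5.300*√(1 − 0.734) ≈ 5.300*0.516 ≈ 2.733.
SE_diff = √2 * SEM ≈ 3.866
z = |15 − 22| / 3.866 = 7 / 3.866 ≈ 1.811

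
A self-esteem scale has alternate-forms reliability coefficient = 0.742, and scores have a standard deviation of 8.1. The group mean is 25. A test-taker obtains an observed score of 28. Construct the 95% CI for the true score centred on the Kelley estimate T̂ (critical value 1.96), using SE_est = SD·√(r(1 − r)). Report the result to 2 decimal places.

[20.28, 34.17]

T̂ = 0.742(28) + 0.258(25) ≈ 27.226
SE_est = SD × √(r(1 − r)) = 8.100 × √0.191 ≈ 8.100 × 0.438 ≈ 3.544
CI = 27.226 ± 1.96 × 3.544 → [20.280, 34.172]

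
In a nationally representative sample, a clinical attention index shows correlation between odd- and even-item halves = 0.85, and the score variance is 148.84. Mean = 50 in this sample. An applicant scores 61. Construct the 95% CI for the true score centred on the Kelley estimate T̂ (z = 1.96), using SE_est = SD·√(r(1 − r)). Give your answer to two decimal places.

σ = 148.84^(1/2) = 12.2000
Spearman-Brown: r = 2(0.85) / (1 + 0.85) = 1.7000 / 1.8500 ≃ 0.9189
Estimated true score = 0.9189*61 + (1 − 0.9189)*50 ≃ 60.1081
SE_est = 12.2000*√(0.9189*0.0811) ≃ 3.3301
CI = 60.1081 ± 1.96 * 3.3301 → [53.5811, 66.6351]

[53.58, 66.64]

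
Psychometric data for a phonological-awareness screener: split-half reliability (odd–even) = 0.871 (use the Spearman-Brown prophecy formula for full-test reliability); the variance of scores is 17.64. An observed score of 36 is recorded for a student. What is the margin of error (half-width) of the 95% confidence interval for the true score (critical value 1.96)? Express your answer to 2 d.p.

2.16

SD = √17.64 = 4.2000
r_full = 2·0.871 / (1 + 0.871) ≈ 0.9311
SEM = 4.2000·√(1 − 0.9311) ≈ 1.1028
Margin = 1.96 · 1.1028 ≈ 2.1615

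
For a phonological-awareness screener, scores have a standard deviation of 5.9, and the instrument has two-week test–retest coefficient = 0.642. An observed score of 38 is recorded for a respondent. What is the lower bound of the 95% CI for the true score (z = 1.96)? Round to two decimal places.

SEM = 5.900 × √(1 − 0.642) = 5.900 × √0.358 ≈ 5.900 × 0.598 ≈ 3.530
Half-width = 1.96×3.530 ≈ 6.919
Lower bound: 38 − 6.919 = 31.081

31.08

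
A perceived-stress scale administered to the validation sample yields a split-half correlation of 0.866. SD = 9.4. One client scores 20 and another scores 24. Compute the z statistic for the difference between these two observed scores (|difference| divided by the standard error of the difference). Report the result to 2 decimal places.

1.12

Full-length reliability (Spearman-Brown) = 2(0.866)/(1+0.866) ≈ 0.92819
SEM = 9.40000 * √(1 − 0.92819) = 9.40000 * √0.07181 ≈ 9.40000 * 0.26798 ≈ 2.51898
SE_diff = √2 * SEM ≈ 3.56237
z = |20 − 24| / 3.56237 = 4 / 3.56237 ≈ 1.12285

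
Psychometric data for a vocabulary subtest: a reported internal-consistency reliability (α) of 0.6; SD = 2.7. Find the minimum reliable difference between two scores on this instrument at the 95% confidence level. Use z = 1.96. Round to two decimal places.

4.73

SEM = 2.700 · √(1 − 0.600) = 2.700 · √0.400 ≃ 2.700 · 0.632 ≃ 1.708
Standard error of the difference = 1.708·√2 ≃ 2.415
Smallest detectable difference = 1.96·2.415 ≃ 4.733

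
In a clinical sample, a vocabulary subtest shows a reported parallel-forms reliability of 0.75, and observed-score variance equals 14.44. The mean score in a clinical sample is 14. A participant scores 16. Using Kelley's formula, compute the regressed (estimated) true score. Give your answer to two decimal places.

T̂ = 0.75000(16) + 0.25000(14) ≈ 15.50000

15.50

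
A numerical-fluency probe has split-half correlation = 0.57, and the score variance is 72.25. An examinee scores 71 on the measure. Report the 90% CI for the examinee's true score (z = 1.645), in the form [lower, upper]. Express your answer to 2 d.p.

[63.68, 78.32]

SD = √72.25 ≃ 8.50000
Full-length reliability (Spearman-Brown) = 2(0.57)/(1+0.57) ≃ 0.72611
SEM = 8.50000×√(1 − 0.72611) ≃ 4.44839
Half-width = 1.645×4.44839 ≃ 7.31761
Interval: (63.68239, 78.31761)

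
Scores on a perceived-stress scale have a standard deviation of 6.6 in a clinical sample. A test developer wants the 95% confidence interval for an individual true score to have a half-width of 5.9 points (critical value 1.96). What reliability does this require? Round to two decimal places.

SEM needed = half-width / z = 5.9/1.96 ≈ 3.010
r = 1 − (3.010/6.6)² ≈ 1 − 0.208 ≈ 0.792

0.79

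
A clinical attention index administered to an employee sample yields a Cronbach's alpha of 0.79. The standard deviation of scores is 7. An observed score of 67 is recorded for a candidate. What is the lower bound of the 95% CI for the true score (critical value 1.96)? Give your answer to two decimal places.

SEM = 7.000*√(1 − 0.790) ≈ 3.208
1.96 * SEM ≈ 6.287
Lower bound: 67 − 6.287 = 60.713

60.71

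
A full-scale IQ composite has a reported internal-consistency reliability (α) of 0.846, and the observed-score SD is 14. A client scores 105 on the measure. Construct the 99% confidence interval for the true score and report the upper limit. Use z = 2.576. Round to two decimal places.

119.15

SEM = 14.000 × √(1 − 0.846) = 14.000 × √0.154 ≈ 14.000 × 0.392 ≈ 5.494
Margin = 2.576 × 5.494 ≈ 14.153
Upper bound: 105 + 14.153 = 119.153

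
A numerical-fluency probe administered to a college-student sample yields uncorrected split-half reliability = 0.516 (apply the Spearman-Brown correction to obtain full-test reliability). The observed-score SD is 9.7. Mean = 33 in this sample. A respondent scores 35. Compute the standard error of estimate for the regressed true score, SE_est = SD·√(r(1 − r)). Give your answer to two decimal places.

4.52

Spearman-Brown: r = 2(0.516) / (1 + 0.516) = 1.03200 / 1.51600 ≈ 0.68074
SE_est = 9.70000*√(0.68074*0.31926) ≈ 4.52205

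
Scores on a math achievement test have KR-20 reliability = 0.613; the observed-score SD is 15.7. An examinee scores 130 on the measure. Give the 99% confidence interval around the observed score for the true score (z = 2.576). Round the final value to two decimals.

SEM = 15.700 * √(1 − 0.613) = 15.700 * √0.387 ≃ 15.700 * 0.622 ≃ 9.767
Half-width = 2.576*9.767 ≃ 25.159
99% CI: 130 ± 25.159 = [104.841, 155.159]

[104.84, 155.16]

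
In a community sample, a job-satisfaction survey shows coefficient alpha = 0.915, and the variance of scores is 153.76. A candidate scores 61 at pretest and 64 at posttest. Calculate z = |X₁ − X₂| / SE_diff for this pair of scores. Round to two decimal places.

0.59

σ = 153.76^(1/2) = 12.40000
SEM = 12.40000·√(1 − 0.91500) ≈ 3.61519
Standard error of the difference = 3.61519·√2 ≈ 5.11265
z = |61 − 64| / 5.11265 = 3 / 5.11265 ≈ 0.58678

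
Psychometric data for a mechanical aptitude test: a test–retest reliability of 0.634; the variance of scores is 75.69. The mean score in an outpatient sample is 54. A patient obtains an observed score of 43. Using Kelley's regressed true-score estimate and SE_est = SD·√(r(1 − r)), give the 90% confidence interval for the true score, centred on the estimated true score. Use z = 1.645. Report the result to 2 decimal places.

[40.13, 53.92]

SD = √75.69 ≈ 8.700
T̂ = r·X + (1 − r)·M = 0.634×43 + 0.366×54 = 27.262 + 19.764 ≈ 47.026
SE_est = SD × √(r(1 − r)) = 8.700 × √0.232 ≈ 8.700 × 0.482 ≈ 4.191
CI = 47.026 ± 1.645 × 4.191 → [40.132, 53.920]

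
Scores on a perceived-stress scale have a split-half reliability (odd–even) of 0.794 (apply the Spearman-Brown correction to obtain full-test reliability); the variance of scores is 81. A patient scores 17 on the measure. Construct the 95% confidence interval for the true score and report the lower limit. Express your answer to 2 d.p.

SD = √81 ≈ 9.000
Spearman-Brown: r = 2(0.794) / (1 + 0.794) = 1.588 / 1.794 ≈ 0.885
SEM = 9.000·√(1 − 0.885) ≈ 3.050
Half-width = 1.96·3.050 ≈ 5.978
Lower limit = 17 − 5.978 ≈ 11.022

11.02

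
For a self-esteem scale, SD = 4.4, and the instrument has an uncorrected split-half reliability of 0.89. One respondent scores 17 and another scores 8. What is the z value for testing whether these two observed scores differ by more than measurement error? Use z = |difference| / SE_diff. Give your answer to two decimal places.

6.00

Full-length reliability (Spearman-Brown) = 2(0.89)/(1+0.89) ≈ 0.942
SEM = 4.400 · √(1 − 0.942) = 4.400 · √0.058 ≈ 4.400 · 0.241 ≈ 1.061
Standard error of the difference = 1.061·√2 ≈ 1.501
z = |17 − 8| / 1.501 = 9 / 1.501 ≈ 5.995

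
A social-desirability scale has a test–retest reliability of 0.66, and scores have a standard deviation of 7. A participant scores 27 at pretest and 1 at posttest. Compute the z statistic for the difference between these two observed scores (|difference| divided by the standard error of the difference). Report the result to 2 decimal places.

4.50

SEM = 7.00000 * √(1 − 0.66000) = 7.00000 * √0.34000 ≃ 7.00000 * 0.58310 ≃ 4.08167
SE_diff = SEM * √2 ≃ 4.08167 * 1.41421 ≃ 5.77235
z = |27 − 1| / 5.77235 = 26 / 5.77235 ≃ 4.50423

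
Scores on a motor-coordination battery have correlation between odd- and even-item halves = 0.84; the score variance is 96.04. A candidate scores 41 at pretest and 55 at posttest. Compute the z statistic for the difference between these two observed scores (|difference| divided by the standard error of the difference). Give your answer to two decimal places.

σ = 96.04^(1/2) = 9.8000
r_full = 2·0.84 / (1 + 0.84) ≈ 0.9130
SEM = 9.8000×√(1 − 0.9130) ≈ 2.8899
Standard error of the difference = 2.8899·√2 ≈ 4.0869
z = 14 / 4.0869 ≈ 3.4256

3.43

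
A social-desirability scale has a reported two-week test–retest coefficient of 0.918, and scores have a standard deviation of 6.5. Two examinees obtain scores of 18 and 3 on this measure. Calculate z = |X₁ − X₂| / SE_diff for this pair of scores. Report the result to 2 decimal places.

5.70

SEM = 6.500*√(1 − 0.918) ≈ 1.861
SE_diff = √2 * SEM ≈ 2.632
z = |18 − 3| / 2.632 = 15 / 2.632 ≈ 5.698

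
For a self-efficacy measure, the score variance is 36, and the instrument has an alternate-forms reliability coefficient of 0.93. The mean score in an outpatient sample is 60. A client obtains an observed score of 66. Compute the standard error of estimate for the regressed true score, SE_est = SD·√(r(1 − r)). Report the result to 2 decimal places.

1.53

SD = √36 = 6.0000
SE_est = SD * √(r(1 − r)) = 6.0000 * √0.0651 ≈ 6.0000 * 0.2551 ≈ 1.5309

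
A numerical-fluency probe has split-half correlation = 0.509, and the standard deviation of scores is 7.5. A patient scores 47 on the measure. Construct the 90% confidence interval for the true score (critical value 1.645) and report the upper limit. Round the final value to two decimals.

54.04

Spearman-Brown: r = 2(0.509) / (1 + 0.509) = 1.0180 / 1.5090 ≃ 0.6746
SEM = 7.5000×√(1 − 0.6746) ≃ 4.2782
Margin = 1.645 × 4.2782 ≃ 7.0376
Upper limit = 47 + 7.0376 ≃ 54.0376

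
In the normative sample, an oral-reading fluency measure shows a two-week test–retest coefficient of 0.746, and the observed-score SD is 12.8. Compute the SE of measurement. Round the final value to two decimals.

6.45

SEM = 12.800 * √(1 − 0.746) = 12.800 * √0.254 ≈ 12.800 * 0.504 ≈ 6.451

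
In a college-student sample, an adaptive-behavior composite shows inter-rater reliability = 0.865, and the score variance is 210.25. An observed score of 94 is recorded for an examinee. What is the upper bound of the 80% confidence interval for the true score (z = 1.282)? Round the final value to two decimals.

σ = 210.25^(1/2) = 14.5000
The standard error of measurement is 14.5000*√(1 − 0.8650) ≃ 14.5000*0.3674 ≃ 5.3276.
Half-width = 1.282*5.3276 ≃ 6.8300
Upper bound: 94 + 6.8300 = 100.8300

100.83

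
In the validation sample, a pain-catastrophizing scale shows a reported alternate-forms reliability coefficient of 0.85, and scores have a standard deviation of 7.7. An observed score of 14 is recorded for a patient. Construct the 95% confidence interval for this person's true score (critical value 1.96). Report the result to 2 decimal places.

The standard error of measurement is 7.7000·√(1 − 0.8500) ≈ 7.7000·0.3873 ≈ 2.9822.
Half-width = 1.96·2.9822 ≈ 5.8451
95% CI: 14 ± 5.8451 = [8.1549, 19.8451]

[8.15, 19.85]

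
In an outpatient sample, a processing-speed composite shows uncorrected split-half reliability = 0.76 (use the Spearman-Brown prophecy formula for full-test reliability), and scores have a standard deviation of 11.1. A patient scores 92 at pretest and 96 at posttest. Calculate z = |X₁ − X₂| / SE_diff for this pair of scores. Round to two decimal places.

0.69

Full-length reliability (Spearman-Brown) = 2(0.76)/(1+0.76) ≈ 0.864
SEM = 11.100 * √(1 − 0.864) = 11.100 * √0.136 ≈ 11.100 * 0.369 ≈ 4.099
Standard error of the difference = 4.099·√2 ≈ 5.797
z = 4 / 5.797 ≈ 0.690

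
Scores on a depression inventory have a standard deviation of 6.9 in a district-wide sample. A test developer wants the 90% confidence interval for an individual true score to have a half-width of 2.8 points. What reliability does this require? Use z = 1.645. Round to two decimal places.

0.94

SEM needed = half-width / z = 2.8/1.645 ≃ 1.7021
Required reliability = 1 − (SEM/SD)² = 1 − 0.0609 ≃ 0.9391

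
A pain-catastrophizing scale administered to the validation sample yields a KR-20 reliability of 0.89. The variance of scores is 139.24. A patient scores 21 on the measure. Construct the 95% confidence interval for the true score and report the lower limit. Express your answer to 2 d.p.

13.33

SD = √139.24 ≈ 11.800
SEM = 11.800·√(1 − 0.890) ≈ 3.914
Margin = 1.96 · 3.914 ≈ 7.671
Lower limit = 21 − 7.671 ≈ 13.329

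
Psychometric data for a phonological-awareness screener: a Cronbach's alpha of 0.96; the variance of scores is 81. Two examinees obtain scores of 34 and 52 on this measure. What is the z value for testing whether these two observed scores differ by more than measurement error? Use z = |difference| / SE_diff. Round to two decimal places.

7.07

SD = √81 = 9.0000
The standard error of measurement is 9.0000·√(1 − 0.9600) ≈ 9.0000·0.2000 ≈ 1.8000.
Standard error of the difference = 1.8000·√2 ≈ 2.5456
z = |34 − 52| / 2.5456 = 18 / 2.5456 ≈ 7.0711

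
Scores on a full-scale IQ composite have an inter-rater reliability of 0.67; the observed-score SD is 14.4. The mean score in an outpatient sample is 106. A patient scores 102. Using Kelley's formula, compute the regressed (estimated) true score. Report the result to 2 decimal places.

T̂ = r·X + (1 − r)·M = 0.670×102 + 0.330×106 = 68.340 + 34.980 ≈ 103.320

103.32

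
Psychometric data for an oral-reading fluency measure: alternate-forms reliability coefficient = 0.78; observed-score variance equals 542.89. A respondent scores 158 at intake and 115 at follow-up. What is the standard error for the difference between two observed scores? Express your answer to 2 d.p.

15.46

SD = √542.89 ≈ 23.30000
The standard error of measurement is 23.30000*√(1 − 0.78000) ≈ 23.30000*0.46904 ≈ 10.92867.
Standard error of the difference = 10.92867·√2 ≈ 15.45547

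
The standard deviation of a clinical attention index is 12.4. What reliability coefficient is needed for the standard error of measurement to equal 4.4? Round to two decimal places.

0.87

r = 1 − (SEM / SD)² = 1 − (4.4000 / 12.4)² ≈ 1 − 0.1259 ≈ 0.8741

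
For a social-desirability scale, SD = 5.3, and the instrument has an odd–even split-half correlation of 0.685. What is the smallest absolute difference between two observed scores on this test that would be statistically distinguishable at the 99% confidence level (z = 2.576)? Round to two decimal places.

8.35

r_full = 2·0.685 / (1 + 0.685) ≈ 0.8131
SEM = 5.3000*√(1 − 0.8131) ≈ 2.2916
Standard error of the difference = 2.2916·√2 ≈ 3.2408
Smallest detectable difference = 2.576*3.2408 ≈ 8.3482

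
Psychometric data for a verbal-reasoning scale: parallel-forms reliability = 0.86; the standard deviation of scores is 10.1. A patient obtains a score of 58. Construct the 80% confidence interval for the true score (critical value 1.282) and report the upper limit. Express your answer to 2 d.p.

SEM = 10.10000·√(1 − 0.86000) ≈ 3.77907
Half-width = 1.282·3.77907 ≈ 4.84477
Upper bound: 58 + 4.84477 = 62.84477

62.84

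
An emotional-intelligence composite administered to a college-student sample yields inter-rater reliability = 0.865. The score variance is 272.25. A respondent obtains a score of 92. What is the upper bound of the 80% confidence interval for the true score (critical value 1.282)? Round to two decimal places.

SD = √272.25 ≈ 16.500
SEM = 16.500 * √(1 − 0.865) = 16.500 * √0.135 ≈ 16.500 * 0.367 ≈ 6.062
1.282 * SEM ≈ 7.772
Upper bound: 92 + 7.772 = 99.772

99.77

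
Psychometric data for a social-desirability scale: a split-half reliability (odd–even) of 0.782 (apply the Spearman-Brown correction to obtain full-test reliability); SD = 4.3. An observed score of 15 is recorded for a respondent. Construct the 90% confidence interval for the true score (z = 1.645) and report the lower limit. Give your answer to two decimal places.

12.53

r_full = 2·0.782 / (1 + 0.782) ≈ 0.87767
SEM = 4.30000 · √(1 − 0.87767) = 4.30000 · √0.12233 ≈ 4.30000 · 0.34976 ≈ 1.50398
Margin = 1.645 · 1.50398 ≈ 2.47405
Lower limit = 15 − 2.47405 ≈ 12.52595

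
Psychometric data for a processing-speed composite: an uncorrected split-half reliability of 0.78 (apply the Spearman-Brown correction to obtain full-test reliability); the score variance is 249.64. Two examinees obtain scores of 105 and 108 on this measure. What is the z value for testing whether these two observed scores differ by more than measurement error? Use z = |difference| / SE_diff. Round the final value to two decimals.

0.38

SD = √249.64 ≈ 15.800
r_full = 2·0.78 / (1 + 0.78) ≈ 0.876
The standard error of measurement is 15.800·√(1 − 0.876) ≈ 15.800·0.352 ≈ 5.555.
Standard error of the difference = 5.555·√2 ≈ 7.855
z = |105 − 108| / 7.855 = 3 / 7.855 ≈ 0.382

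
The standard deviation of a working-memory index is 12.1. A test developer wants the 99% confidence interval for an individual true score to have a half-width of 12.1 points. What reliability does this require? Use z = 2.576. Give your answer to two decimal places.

Required SEM = 12.1 / 2.576 ≃ 4.6972
Required reliability = 1 − (SEM/SD)² = 1 − 0.1507 ≃ 0.8493

0.85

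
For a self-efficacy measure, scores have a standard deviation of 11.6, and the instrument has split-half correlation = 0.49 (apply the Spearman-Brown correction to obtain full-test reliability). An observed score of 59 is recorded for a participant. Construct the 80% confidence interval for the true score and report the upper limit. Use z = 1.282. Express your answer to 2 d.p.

67.70

Full-length reliability (Spearman-Brown) = 2(0.49)/(1+0.49) ≈ 0.65772
SEM = 11.60000×√(1 − 0.65772) ≈ 6.78656
1.282 × SEM ≈ 8.70037
Upper bound: 59 + 8.70037 = 67.70037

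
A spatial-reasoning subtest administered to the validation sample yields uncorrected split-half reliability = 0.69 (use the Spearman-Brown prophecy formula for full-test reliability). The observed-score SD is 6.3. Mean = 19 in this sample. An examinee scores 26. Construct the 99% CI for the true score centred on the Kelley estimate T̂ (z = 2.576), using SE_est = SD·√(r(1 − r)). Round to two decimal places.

Full-length reliability (Spearman-Brown) = 2(0.69)/(1+0.69) ≈ 0.8166
T̂ = r·X + (1 − r)·M = 0.8166·26 + 0.1834·19 ≈ 21.2308 + 3.4852 ≈ 24.7160
SE_est = 6.3000·√(0.8166·0.1834) ≈ 2.4382
CI = 24.7160 ± 2.576 · 2.4382 → [18.4351, 30.9969]

[18.44, 31.00]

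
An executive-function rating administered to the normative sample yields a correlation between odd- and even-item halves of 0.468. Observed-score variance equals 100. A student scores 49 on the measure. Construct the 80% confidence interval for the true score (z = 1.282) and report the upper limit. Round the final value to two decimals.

56.72

σ = 100^(1/2) = 10.000
Full-length reliability (Spearman-Brown) = 2(0.468)/(1+0.468) ≈ 0.638
SEM = 10.000 * √(1 − 0.638) = 10.000 * √0.362 ≈ 10.000 * 0.602 ≈ 6.020
Half-width = 1.282*6.020 ≈ 7.718
Upper bound: 49 + 7.718 = 56.718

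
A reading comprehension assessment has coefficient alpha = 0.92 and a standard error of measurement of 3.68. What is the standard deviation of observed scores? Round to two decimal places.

13.01

σ = SEM·(1 − r)^(−1/2) ≈ 3.68·3.53553 ≈ 13.01076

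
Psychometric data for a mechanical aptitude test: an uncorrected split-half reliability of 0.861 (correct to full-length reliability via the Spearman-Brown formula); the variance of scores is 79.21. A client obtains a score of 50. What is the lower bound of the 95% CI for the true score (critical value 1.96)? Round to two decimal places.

SD = √79.21 = 8.900
r_full = 2·0.861 / (1 + 0.861) ≃ 0.925
SEM = 8.900·√(1 − 0.925) ≃ 2.432
Half-width = 1.96·2.432 ≃ 4.767
Lower bound: 50 − 4.767 = 45.233

45.23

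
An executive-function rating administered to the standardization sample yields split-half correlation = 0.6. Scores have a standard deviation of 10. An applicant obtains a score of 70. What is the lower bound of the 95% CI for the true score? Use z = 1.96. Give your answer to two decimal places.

60.20

Full-length reliability (Spearman-Brown) = 2(0.6)/(1+0.6) ≈ 0.750
SEM = 10.000 · √(1 − 0.750) = 10.000 · √0.250 ≈ 10.000 · 0.500 ≈ 5.000
1.96 · SEM ≈ 9.800
Lower limit = 70 − 9.800 ≈ 60.200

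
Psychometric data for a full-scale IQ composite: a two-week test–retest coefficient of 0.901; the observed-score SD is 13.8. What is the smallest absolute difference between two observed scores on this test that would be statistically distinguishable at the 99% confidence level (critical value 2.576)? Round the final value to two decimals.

SEM = 13.8000 × √(1 − 0.9010) = 13.8000 × √0.0990 ≈ 13.8000 × 0.3146 ≈ 4.3421
SE_diff = √2 × SEM ≈ 6.1406
Smallest detectable difference = 2.576×6.1406 ≈ 15.8182

15.82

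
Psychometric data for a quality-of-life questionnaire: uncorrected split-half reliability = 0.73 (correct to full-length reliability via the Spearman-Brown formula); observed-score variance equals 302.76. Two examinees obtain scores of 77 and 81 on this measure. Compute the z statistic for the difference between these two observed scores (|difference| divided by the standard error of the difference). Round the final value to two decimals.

σ = 302.76^(1/2) = 17.400
r_full = 2·0.73 / (1 + 0.73) ≈ 0.844
The standard error of measurement is 17.400·√(1 − 0.844) ≈ 17.400·0.395 ≈ 6.874.
SE_diff = SEM · √2 ≈ 6.874 · 1.414 ≈ 9.721
z = |77 − 81| / 9.721 = 4 / 9.721 ≈ 0.411

0.41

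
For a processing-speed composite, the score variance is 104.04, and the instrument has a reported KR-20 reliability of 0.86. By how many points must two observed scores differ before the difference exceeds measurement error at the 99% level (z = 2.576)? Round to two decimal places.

13.90

SD = √104.04 = 10.2000
SEM = 10.2000×√(1 − 0.8600) ≈ 3.8165
Standard error of the difference = 3.8165·√2 ≈ 5.3973
Smallest detectable difference = 2.576×5.3973 ≈ 13.9035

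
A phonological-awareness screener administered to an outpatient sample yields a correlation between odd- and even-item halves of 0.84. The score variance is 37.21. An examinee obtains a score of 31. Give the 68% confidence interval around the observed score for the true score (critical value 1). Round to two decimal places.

σ = 37.21^(1/2) = 6.10000
Full-length reliability (Spearman-Brown) = 2(0.84)/(1+0.84) ≈ 0.91304
SEM = 6.10000 · √(1 − 0.91304) = 6.10000 · √0.08696 ≈ 6.10000 · 0.29488 ≈ 1.79879
Half-width = 1·1.79879 ≈ 1.79879
Interval: (29.20121, 32.79879)

[29.20, 32.80]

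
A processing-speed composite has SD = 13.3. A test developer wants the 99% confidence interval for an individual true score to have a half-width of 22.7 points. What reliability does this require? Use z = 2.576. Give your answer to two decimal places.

SEM needed = half-width / z = 22.7/2.576 ≃ 8.812
Required reliability = 1 − (SEM/SD)² = 1 − 0.439 ≃ 0.561

0.56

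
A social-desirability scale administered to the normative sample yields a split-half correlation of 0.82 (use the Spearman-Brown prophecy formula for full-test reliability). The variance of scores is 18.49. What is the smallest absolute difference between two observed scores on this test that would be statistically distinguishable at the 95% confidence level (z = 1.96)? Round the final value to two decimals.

3.75

SD = √18.49 ≈ 4.300
Full-length reliability (Spearman-Brown) = 2(0.82)/(1+0.82) ≈ 0.901
SEM = 4.300 · √(1 − 0.901) = 4.300 · √0.099 ≈ 4.300 · 0.314 ≈ 1.352
SE_diff = √2 · SEM ≈ 1.912
Minimum reliable difference = 1.96 · SE_diff ≈ 1.96 · 1.912 ≈ 3.748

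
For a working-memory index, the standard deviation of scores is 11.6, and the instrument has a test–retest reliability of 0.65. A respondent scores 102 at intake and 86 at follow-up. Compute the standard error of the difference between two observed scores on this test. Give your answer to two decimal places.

9.71

SEM = 11.600·√(1 − 0.650) ≈ 6.863
SE_diff = √2 · SEM ≈ 9.705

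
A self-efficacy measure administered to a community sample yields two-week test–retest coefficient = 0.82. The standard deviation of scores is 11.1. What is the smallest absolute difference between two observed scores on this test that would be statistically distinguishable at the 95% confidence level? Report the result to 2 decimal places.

SEM = 11.100·√(1 − 0.820) ≈ 4.709
SE_diff = SEM · √2 ≈ 4.709 · 1.414 ≈ 6.660
Smallest detectable difference = 1.96·6.660 ≈ 13.054

13.05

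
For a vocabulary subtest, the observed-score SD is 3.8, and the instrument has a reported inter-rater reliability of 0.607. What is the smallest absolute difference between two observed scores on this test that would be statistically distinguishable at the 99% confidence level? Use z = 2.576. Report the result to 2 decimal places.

SEM = 3.8000 · √(1 − 0.6070) = 3.8000 · √0.3930 ≈ 3.8000 · 0.6269 ≈ 2.3822
SE_diff = √2 · SEM ≈ 3.3690
Minimum reliable difference = 2.576 · SE_diff ≈ 2.576 · 3.3690 ≈ 8.6784

8.68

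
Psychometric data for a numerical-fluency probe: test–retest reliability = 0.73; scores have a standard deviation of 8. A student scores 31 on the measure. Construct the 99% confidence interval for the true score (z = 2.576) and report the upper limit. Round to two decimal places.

41.71

SEM = 8.00000 × √(1 − 0.73000) = 8.00000 × √0.27000 ≈ 8.00000 × 0.51962 ≈ 4.15692
Margin = 2.576 × 4.15692 ≈ 10.70823
Upper limit = 31 + 10.70823 ≈ 41.70823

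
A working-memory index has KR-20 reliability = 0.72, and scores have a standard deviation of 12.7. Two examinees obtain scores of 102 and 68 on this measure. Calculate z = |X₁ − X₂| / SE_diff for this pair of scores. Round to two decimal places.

3.58

The standard error of measurement is 12.7000*√(1 − 0.7200) ≃ 12.7000*0.5292 ≃ 6.7202.
SE_diff = SEM * √2 ≃ 6.7202 * 1.4142 ≃ 9.5038
z = |102 − 68| / 9.5038 = 34 / 9.5038 ≃ 3.5775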